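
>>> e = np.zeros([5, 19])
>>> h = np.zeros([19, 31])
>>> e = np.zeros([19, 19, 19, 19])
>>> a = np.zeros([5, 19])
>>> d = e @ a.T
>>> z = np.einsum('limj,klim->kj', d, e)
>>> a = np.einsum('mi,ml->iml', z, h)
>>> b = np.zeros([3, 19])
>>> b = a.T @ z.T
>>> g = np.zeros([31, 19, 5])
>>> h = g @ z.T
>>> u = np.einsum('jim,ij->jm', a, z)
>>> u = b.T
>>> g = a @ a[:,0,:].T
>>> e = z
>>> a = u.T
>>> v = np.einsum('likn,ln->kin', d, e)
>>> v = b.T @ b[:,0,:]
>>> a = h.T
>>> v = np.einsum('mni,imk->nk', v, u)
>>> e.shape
(19, 5)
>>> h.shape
(31, 19, 19)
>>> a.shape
(19, 19, 31)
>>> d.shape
(19, 19, 19, 5)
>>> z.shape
(19, 5)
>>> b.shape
(31, 19, 19)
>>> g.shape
(5, 19, 5)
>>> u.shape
(19, 19, 31)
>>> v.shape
(19, 31)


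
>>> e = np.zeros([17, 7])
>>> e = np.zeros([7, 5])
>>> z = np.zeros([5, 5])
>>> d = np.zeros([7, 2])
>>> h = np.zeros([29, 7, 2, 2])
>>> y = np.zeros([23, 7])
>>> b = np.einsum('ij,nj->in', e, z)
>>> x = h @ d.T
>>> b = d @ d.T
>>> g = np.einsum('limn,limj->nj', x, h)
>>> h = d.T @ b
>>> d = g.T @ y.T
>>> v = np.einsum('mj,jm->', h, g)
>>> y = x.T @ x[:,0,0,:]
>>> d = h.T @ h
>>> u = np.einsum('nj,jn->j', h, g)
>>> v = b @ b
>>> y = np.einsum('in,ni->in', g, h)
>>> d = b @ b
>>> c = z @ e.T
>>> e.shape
(7, 5)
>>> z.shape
(5, 5)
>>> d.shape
(7, 7)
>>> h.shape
(2, 7)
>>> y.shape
(7, 2)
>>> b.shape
(7, 7)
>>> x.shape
(29, 7, 2, 7)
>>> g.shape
(7, 2)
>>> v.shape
(7, 7)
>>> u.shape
(7,)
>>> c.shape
(5, 7)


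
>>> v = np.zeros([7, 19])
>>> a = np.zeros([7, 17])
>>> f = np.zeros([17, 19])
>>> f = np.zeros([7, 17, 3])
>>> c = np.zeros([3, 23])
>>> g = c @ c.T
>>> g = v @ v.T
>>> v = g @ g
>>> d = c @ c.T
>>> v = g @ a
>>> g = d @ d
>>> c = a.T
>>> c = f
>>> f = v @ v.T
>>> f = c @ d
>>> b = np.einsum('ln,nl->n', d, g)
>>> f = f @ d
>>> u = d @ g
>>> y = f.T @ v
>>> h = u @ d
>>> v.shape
(7, 17)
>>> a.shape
(7, 17)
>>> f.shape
(7, 17, 3)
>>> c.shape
(7, 17, 3)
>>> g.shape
(3, 3)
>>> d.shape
(3, 3)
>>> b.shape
(3,)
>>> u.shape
(3, 3)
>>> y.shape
(3, 17, 17)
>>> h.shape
(3, 3)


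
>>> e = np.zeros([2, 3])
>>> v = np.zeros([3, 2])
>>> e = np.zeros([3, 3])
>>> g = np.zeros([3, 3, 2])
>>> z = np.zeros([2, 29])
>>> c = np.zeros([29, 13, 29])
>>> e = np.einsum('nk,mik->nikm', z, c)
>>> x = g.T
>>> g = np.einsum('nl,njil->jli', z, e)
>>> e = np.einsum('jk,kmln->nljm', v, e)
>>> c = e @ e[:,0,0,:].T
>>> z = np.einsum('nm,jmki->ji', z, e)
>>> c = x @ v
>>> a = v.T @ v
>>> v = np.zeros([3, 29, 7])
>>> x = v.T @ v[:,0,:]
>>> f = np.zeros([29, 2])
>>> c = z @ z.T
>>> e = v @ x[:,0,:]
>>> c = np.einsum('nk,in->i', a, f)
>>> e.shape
(3, 29, 7)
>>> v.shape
(3, 29, 7)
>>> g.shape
(13, 29, 29)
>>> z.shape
(29, 13)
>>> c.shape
(29,)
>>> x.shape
(7, 29, 7)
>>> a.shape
(2, 2)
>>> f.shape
(29, 2)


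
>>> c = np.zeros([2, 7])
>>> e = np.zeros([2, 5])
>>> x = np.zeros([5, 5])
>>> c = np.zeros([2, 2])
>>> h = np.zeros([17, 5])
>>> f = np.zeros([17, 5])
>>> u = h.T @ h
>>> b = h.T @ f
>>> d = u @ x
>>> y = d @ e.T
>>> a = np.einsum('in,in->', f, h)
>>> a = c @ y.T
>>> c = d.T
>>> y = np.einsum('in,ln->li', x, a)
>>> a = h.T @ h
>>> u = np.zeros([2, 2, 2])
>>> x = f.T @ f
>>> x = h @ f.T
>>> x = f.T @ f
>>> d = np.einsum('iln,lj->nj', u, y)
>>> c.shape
(5, 5)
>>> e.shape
(2, 5)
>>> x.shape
(5, 5)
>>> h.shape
(17, 5)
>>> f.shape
(17, 5)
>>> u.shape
(2, 2, 2)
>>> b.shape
(5, 5)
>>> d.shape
(2, 5)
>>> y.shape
(2, 5)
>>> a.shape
(5, 5)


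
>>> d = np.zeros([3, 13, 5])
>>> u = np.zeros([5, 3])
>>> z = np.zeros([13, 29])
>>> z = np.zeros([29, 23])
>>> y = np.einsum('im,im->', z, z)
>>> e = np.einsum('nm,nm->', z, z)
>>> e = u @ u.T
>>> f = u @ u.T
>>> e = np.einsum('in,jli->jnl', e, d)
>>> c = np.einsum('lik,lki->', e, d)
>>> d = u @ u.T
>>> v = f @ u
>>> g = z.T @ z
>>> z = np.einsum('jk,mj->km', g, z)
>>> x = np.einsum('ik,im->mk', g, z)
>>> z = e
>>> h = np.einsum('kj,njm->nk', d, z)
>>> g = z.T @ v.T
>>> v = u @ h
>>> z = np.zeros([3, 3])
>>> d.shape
(5, 5)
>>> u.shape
(5, 3)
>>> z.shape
(3, 3)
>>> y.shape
()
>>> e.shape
(3, 5, 13)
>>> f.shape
(5, 5)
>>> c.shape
()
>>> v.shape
(5, 5)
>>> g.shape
(13, 5, 5)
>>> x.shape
(29, 23)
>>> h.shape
(3, 5)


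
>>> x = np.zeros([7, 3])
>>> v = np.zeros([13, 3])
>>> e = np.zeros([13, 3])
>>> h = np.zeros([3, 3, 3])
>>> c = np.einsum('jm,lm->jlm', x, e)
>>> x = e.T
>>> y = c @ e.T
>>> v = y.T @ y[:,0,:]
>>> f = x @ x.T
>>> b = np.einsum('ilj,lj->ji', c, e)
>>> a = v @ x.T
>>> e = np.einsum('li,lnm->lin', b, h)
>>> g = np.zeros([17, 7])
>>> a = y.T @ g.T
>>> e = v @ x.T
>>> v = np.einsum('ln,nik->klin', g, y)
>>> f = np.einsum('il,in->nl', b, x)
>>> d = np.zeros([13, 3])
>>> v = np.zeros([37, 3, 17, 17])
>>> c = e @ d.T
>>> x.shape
(3, 13)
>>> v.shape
(37, 3, 17, 17)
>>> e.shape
(13, 13, 3)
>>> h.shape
(3, 3, 3)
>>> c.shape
(13, 13, 13)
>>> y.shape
(7, 13, 13)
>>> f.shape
(13, 7)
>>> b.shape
(3, 7)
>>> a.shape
(13, 13, 17)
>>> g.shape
(17, 7)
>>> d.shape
(13, 3)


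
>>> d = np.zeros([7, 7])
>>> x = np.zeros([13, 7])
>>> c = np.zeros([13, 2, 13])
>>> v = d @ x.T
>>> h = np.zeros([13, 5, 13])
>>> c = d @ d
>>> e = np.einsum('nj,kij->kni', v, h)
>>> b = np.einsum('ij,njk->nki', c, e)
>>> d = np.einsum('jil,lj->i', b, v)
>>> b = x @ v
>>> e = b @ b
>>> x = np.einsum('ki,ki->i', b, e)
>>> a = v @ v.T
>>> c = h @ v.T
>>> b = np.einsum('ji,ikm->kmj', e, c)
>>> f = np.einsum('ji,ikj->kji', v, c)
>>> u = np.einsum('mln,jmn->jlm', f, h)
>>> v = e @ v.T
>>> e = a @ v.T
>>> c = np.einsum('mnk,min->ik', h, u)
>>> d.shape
(5,)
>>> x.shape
(13,)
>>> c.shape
(7, 13)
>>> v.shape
(13, 7)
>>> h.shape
(13, 5, 13)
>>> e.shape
(7, 13)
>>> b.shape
(5, 7, 13)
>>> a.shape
(7, 7)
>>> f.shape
(5, 7, 13)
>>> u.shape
(13, 7, 5)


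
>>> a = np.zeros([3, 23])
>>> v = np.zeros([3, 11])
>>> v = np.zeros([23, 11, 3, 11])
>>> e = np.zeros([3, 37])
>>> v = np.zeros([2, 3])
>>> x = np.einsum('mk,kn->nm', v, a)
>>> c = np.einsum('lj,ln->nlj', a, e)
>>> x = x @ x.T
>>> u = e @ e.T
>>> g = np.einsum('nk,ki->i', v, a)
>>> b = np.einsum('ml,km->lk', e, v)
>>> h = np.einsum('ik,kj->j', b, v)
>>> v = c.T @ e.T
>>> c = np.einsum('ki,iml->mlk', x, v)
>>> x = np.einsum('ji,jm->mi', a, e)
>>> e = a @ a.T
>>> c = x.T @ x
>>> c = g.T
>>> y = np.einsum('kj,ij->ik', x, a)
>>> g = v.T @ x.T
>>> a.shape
(3, 23)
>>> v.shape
(23, 3, 3)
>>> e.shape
(3, 3)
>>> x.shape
(37, 23)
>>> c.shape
(23,)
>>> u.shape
(3, 3)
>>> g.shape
(3, 3, 37)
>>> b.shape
(37, 2)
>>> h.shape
(3,)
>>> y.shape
(3, 37)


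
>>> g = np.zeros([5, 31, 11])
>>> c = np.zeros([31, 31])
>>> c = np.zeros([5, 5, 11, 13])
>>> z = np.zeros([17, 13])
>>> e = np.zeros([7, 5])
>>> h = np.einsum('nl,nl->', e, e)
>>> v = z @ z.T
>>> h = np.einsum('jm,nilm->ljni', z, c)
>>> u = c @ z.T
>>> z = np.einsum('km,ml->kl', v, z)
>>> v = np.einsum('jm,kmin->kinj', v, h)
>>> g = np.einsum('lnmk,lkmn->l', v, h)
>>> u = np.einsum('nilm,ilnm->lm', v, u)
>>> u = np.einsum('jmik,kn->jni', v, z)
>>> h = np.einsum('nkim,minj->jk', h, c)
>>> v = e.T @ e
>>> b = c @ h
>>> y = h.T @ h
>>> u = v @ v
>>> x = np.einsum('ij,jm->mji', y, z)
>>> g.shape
(11,)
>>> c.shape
(5, 5, 11, 13)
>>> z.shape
(17, 13)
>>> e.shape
(7, 5)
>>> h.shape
(13, 17)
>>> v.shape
(5, 5)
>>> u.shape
(5, 5)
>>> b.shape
(5, 5, 11, 17)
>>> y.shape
(17, 17)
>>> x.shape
(13, 17, 17)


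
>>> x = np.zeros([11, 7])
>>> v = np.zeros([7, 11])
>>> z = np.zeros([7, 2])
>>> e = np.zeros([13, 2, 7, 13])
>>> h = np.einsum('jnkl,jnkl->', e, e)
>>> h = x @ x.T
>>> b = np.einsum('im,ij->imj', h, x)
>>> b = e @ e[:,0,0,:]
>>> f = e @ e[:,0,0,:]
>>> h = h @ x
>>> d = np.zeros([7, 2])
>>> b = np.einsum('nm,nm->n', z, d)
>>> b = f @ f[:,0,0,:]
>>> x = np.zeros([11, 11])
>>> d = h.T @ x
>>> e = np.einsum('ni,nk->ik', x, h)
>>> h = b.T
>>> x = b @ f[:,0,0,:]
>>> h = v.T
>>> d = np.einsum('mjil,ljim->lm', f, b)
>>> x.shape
(13, 2, 7, 13)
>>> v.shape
(7, 11)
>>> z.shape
(7, 2)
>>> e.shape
(11, 7)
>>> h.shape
(11, 7)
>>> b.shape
(13, 2, 7, 13)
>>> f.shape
(13, 2, 7, 13)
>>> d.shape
(13, 13)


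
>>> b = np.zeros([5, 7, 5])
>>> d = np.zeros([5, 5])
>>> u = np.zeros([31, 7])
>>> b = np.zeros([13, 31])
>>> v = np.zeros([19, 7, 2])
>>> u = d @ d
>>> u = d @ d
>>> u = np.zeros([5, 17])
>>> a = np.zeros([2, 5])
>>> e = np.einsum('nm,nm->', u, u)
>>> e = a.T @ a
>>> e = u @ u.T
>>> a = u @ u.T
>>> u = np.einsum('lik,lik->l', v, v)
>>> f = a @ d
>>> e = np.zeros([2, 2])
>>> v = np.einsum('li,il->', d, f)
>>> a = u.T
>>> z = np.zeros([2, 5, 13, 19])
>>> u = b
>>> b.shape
(13, 31)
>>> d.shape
(5, 5)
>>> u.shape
(13, 31)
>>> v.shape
()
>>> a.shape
(19,)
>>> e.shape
(2, 2)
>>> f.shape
(5, 5)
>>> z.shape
(2, 5, 13, 19)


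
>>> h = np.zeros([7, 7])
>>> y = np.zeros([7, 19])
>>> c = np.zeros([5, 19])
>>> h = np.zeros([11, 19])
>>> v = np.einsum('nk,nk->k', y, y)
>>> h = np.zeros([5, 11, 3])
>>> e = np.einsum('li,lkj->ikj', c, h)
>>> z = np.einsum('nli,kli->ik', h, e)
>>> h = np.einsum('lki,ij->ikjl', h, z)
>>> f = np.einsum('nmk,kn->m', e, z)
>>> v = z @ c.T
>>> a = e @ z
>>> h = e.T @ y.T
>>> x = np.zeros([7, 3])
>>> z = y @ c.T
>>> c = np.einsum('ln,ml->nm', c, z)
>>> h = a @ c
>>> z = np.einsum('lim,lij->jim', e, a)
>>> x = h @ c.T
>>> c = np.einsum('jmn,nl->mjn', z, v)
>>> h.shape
(19, 11, 7)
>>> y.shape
(7, 19)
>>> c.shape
(11, 19, 3)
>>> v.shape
(3, 5)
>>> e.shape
(19, 11, 3)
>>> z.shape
(19, 11, 3)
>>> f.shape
(11,)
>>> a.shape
(19, 11, 19)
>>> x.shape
(19, 11, 19)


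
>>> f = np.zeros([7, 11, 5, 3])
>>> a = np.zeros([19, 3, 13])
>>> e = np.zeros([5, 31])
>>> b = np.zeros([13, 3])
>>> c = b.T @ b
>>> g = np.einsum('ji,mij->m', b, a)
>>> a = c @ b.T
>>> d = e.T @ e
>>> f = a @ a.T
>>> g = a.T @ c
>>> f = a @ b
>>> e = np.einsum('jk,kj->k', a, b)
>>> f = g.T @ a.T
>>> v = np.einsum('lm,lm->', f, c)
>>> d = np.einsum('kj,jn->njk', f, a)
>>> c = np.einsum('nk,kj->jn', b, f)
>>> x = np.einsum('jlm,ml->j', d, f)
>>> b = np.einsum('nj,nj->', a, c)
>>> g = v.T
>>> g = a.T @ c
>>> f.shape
(3, 3)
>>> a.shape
(3, 13)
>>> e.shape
(13,)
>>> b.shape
()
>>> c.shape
(3, 13)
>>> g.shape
(13, 13)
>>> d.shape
(13, 3, 3)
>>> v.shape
()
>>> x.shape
(13,)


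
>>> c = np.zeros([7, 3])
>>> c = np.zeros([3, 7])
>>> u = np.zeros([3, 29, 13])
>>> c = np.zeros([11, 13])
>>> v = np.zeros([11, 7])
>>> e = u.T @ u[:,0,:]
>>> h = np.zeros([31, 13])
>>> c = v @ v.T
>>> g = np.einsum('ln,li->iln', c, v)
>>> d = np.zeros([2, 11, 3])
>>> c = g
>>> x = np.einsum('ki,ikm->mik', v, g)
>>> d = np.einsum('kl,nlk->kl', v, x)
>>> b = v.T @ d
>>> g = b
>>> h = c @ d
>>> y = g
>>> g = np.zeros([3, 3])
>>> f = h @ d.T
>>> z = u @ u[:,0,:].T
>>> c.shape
(7, 11, 11)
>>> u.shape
(3, 29, 13)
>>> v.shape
(11, 7)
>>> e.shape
(13, 29, 13)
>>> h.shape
(7, 11, 7)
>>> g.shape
(3, 3)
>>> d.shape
(11, 7)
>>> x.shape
(11, 7, 11)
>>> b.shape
(7, 7)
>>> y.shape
(7, 7)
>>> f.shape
(7, 11, 11)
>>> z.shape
(3, 29, 3)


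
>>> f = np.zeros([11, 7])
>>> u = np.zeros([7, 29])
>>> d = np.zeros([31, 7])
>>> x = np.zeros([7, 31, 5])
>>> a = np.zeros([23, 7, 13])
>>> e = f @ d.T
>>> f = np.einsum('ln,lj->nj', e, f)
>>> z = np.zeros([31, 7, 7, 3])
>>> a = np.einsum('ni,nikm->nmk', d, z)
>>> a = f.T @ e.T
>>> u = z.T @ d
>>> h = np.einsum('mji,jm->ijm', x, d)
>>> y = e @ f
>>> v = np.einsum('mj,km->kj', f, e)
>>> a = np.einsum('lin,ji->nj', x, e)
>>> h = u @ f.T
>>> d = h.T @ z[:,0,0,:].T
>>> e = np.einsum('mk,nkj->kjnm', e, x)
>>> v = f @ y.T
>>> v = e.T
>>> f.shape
(31, 7)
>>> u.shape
(3, 7, 7, 7)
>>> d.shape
(31, 7, 7, 31)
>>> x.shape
(7, 31, 5)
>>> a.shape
(5, 11)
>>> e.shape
(31, 5, 7, 11)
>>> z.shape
(31, 7, 7, 3)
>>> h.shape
(3, 7, 7, 31)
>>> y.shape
(11, 7)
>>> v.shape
(11, 7, 5, 31)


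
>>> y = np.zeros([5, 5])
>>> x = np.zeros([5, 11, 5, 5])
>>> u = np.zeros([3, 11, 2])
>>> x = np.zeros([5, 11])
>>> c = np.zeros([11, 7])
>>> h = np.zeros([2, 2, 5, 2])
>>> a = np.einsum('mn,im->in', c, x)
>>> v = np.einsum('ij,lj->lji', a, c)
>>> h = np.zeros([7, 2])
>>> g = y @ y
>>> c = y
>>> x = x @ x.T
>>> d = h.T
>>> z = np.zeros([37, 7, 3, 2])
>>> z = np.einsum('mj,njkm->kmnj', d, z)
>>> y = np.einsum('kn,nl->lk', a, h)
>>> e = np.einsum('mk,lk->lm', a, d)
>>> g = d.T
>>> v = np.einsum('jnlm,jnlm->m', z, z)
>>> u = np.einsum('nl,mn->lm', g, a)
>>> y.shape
(2, 5)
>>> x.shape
(5, 5)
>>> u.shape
(2, 5)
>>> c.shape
(5, 5)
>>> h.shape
(7, 2)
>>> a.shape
(5, 7)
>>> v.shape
(7,)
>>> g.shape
(7, 2)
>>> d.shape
(2, 7)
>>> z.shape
(3, 2, 37, 7)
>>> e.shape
(2, 5)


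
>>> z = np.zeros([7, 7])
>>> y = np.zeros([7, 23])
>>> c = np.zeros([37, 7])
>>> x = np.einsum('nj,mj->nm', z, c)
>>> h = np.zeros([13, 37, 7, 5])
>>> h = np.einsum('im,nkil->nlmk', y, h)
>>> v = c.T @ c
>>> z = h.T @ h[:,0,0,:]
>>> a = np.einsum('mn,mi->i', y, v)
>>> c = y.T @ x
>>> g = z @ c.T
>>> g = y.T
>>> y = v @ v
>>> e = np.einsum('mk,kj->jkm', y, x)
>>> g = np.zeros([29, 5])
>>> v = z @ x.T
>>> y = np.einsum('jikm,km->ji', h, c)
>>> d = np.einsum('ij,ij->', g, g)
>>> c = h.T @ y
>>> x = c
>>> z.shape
(37, 23, 5, 37)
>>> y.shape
(13, 5)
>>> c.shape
(37, 23, 5, 5)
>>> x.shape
(37, 23, 5, 5)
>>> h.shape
(13, 5, 23, 37)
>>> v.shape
(37, 23, 5, 7)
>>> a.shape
(7,)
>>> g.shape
(29, 5)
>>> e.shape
(37, 7, 7)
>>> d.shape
()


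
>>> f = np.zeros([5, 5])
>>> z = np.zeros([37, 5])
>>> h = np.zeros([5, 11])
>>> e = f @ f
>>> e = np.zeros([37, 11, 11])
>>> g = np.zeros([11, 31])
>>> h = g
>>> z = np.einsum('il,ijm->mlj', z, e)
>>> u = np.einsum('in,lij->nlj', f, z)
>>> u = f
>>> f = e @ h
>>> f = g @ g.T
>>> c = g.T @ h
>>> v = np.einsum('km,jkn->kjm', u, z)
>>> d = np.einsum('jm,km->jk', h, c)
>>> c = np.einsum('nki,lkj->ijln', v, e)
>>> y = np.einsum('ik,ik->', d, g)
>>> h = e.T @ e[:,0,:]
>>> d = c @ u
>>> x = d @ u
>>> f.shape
(11, 11)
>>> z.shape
(11, 5, 11)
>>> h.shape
(11, 11, 11)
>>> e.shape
(37, 11, 11)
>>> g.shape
(11, 31)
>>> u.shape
(5, 5)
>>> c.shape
(5, 11, 37, 5)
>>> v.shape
(5, 11, 5)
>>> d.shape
(5, 11, 37, 5)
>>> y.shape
()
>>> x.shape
(5, 11, 37, 5)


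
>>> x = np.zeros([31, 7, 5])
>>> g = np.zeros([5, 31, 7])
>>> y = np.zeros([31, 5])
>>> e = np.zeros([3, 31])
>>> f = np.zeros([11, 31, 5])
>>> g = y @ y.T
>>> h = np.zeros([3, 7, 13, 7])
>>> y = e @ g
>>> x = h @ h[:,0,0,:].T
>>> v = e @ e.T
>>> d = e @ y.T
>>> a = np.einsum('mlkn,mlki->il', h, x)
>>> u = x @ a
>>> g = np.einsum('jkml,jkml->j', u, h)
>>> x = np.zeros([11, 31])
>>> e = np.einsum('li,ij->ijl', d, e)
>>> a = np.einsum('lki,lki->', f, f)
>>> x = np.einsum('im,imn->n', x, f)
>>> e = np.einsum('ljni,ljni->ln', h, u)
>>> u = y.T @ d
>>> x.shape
(5,)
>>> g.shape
(3,)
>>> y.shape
(3, 31)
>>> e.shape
(3, 13)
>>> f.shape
(11, 31, 5)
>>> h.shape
(3, 7, 13, 7)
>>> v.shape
(3, 3)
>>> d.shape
(3, 3)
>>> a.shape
()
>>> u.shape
(31, 3)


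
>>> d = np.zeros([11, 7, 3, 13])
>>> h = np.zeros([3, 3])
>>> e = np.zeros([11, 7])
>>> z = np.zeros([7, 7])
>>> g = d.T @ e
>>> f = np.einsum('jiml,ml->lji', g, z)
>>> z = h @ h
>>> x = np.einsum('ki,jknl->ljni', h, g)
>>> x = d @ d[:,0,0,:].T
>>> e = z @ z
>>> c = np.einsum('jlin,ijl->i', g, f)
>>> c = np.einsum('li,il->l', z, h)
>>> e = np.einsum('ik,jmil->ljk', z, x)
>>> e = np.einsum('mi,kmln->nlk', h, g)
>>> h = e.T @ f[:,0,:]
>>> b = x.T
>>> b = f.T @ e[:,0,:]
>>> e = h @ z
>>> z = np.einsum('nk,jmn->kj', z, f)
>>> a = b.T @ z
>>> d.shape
(11, 7, 3, 13)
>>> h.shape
(13, 7, 3)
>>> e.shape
(13, 7, 3)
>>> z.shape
(3, 7)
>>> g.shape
(13, 3, 7, 7)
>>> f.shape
(7, 13, 3)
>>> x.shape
(11, 7, 3, 11)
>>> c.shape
(3,)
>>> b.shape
(3, 13, 13)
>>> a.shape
(13, 13, 7)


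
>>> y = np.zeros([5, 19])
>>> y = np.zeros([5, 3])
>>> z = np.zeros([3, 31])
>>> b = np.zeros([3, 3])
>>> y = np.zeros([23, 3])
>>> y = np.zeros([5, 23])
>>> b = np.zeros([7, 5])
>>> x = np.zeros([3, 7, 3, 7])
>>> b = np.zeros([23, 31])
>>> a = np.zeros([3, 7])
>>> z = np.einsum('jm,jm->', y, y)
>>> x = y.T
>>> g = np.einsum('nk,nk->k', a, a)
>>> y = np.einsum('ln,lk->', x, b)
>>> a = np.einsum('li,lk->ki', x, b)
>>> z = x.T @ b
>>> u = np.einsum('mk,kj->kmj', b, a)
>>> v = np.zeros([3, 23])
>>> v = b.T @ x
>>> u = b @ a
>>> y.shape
()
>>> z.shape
(5, 31)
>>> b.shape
(23, 31)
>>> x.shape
(23, 5)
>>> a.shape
(31, 5)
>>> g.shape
(7,)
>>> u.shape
(23, 5)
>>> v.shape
(31, 5)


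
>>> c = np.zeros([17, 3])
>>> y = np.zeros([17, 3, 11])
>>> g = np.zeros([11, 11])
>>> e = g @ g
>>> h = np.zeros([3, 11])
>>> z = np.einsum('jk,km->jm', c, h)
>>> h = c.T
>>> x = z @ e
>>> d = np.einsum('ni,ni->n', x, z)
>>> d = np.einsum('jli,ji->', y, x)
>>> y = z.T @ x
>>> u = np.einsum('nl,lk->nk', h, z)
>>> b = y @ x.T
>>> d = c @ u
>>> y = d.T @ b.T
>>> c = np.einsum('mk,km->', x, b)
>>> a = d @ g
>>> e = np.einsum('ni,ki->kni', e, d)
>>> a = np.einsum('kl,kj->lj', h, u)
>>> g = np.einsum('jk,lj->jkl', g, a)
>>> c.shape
()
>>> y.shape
(11, 11)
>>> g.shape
(11, 11, 17)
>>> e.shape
(17, 11, 11)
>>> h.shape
(3, 17)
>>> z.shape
(17, 11)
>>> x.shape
(17, 11)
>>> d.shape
(17, 11)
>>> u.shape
(3, 11)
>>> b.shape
(11, 17)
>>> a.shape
(17, 11)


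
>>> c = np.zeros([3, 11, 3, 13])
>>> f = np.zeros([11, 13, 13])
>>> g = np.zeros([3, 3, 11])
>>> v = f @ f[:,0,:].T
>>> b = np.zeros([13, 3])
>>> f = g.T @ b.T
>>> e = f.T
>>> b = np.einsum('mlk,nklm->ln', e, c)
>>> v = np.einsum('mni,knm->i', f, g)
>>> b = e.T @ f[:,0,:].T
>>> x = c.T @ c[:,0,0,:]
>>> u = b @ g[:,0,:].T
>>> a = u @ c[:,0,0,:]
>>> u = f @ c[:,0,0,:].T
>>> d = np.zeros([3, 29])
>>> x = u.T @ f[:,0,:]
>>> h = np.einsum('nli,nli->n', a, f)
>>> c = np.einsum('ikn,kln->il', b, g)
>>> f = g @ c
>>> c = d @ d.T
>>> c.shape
(3, 3)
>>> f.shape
(3, 3, 3)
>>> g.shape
(3, 3, 11)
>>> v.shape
(13,)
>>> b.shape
(11, 3, 11)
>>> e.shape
(13, 3, 11)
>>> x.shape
(3, 3, 13)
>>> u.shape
(11, 3, 3)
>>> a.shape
(11, 3, 13)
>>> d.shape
(3, 29)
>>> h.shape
(11,)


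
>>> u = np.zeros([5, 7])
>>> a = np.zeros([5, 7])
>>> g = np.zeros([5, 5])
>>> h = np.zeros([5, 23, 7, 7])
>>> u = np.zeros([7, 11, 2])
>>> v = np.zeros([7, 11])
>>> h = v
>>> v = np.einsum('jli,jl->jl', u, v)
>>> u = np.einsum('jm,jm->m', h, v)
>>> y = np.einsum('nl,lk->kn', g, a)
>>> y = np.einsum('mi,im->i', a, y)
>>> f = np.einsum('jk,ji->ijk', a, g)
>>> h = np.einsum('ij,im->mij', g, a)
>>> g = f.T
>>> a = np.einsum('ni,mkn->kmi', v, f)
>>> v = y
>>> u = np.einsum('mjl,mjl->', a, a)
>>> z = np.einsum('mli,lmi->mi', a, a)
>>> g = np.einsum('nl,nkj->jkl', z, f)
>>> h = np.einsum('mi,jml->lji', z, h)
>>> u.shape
()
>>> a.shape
(5, 5, 11)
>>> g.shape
(7, 5, 11)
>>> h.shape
(5, 7, 11)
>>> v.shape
(7,)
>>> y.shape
(7,)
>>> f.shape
(5, 5, 7)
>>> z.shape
(5, 11)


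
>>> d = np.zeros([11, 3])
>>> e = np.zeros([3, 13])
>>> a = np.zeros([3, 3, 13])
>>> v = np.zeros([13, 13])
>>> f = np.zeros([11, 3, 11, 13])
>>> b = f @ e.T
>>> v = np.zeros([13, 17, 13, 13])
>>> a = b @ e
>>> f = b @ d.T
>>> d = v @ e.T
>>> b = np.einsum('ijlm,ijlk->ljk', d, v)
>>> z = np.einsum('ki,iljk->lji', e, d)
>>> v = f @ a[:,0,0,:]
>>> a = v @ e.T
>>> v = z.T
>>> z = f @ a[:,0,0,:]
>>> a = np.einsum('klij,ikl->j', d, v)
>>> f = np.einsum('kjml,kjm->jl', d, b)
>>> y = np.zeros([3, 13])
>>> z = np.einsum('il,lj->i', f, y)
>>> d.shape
(13, 17, 13, 3)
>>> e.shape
(3, 13)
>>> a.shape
(3,)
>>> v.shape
(13, 13, 17)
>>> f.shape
(17, 3)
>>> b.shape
(13, 17, 13)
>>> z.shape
(17,)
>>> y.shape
(3, 13)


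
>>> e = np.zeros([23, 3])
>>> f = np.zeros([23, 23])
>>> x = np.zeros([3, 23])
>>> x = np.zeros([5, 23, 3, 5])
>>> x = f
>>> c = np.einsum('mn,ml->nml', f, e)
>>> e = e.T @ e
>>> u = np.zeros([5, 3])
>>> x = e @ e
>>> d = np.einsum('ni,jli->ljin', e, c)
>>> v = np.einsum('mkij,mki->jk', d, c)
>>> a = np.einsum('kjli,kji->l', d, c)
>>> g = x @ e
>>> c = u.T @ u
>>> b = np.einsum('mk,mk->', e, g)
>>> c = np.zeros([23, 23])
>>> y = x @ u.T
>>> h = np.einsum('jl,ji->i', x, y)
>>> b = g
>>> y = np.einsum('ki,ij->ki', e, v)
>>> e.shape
(3, 3)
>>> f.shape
(23, 23)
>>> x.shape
(3, 3)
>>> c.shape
(23, 23)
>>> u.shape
(5, 3)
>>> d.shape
(23, 23, 3, 3)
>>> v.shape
(3, 23)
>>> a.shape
(3,)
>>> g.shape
(3, 3)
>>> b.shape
(3, 3)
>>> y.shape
(3, 3)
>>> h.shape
(5,)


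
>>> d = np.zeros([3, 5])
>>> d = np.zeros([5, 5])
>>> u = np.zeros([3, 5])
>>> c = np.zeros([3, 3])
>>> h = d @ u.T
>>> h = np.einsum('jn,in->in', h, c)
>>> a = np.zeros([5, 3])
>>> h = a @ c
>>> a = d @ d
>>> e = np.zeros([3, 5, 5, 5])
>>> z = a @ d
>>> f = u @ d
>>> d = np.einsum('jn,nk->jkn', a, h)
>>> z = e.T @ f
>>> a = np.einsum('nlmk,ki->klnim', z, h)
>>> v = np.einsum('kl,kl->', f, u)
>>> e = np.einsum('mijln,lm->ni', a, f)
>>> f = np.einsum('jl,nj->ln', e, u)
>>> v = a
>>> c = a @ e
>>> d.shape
(5, 3, 5)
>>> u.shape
(3, 5)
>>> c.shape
(5, 5, 5, 3, 5)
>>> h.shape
(5, 3)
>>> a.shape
(5, 5, 5, 3, 5)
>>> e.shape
(5, 5)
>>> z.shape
(5, 5, 5, 5)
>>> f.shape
(5, 3)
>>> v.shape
(5, 5, 5, 3, 5)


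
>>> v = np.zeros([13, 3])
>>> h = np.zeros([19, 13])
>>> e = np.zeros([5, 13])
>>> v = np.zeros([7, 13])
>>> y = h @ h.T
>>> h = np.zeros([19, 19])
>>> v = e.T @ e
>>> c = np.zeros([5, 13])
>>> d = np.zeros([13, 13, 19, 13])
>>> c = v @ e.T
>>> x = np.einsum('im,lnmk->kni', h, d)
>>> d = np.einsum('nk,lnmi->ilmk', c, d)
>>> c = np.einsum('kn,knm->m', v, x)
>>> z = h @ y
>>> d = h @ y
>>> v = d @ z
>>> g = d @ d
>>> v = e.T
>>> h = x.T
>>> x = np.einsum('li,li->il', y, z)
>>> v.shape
(13, 5)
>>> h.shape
(19, 13, 13)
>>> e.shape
(5, 13)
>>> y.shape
(19, 19)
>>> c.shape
(19,)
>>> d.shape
(19, 19)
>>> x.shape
(19, 19)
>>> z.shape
(19, 19)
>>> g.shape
(19, 19)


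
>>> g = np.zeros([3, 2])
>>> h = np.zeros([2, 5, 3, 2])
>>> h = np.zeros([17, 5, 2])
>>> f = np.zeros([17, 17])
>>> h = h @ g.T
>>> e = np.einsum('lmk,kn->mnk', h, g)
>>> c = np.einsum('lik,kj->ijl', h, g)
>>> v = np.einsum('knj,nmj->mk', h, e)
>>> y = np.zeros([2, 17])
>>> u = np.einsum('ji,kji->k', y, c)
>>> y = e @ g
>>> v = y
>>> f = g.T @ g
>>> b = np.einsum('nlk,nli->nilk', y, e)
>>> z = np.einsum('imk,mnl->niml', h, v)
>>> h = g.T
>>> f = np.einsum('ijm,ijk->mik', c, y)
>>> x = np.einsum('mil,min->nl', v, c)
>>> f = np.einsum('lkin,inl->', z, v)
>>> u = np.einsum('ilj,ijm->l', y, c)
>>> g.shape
(3, 2)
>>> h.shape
(2, 3)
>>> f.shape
()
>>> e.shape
(5, 2, 3)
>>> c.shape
(5, 2, 17)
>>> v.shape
(5, 2, 2)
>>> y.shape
(5, 2, 2)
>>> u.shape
(2,)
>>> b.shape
(5, 3, 2, 2)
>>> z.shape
(2, 17, 5, 2)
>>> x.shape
(17, 2)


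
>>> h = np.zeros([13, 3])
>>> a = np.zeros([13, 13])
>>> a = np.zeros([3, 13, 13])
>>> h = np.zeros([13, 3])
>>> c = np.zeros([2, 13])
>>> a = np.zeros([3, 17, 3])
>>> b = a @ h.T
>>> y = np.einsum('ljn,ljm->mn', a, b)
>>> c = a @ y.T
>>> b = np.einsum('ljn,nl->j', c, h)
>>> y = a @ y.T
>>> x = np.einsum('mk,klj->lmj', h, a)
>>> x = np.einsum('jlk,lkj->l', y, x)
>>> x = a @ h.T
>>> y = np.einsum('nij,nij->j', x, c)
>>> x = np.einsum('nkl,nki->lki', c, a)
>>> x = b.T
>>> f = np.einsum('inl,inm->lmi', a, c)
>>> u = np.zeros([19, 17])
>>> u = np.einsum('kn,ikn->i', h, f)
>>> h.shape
(13, 3)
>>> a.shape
(3, 17, 3)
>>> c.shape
(3, 17, 13)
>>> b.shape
(17,)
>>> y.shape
(13,)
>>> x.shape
(17,)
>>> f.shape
(3, 13, 3)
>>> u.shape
(3,)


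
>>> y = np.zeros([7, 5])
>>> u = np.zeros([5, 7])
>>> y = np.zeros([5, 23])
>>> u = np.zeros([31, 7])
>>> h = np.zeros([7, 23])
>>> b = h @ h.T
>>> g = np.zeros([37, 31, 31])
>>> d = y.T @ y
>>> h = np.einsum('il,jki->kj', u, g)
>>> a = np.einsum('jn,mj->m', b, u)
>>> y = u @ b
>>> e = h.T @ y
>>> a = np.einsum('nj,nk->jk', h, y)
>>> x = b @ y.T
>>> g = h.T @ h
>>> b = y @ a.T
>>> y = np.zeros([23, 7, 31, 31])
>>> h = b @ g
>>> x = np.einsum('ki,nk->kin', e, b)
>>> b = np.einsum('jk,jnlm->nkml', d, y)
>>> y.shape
(23, 7, 31, 31)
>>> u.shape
(31, 7)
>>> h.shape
(31, 37)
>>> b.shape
(7, 23, 31, 31)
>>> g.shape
(37, 37)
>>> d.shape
(23, 23)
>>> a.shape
(37, 7)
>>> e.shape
(37, 7)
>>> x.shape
(37, 7, 31)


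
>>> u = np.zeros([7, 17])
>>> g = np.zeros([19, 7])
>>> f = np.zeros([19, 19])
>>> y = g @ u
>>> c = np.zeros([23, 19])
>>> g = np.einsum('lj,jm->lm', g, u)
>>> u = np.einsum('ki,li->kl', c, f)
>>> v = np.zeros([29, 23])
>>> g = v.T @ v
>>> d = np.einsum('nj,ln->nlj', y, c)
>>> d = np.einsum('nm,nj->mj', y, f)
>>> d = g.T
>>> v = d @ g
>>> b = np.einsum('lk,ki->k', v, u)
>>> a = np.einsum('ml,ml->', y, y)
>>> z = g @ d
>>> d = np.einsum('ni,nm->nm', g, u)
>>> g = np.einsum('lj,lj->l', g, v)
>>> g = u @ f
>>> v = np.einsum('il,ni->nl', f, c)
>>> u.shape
(23, 19)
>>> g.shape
(23, 19)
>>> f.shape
(19, 19)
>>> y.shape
(19, 17)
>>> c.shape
(23, 19)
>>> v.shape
(23, 19)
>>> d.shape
(23, 19)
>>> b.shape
(23,)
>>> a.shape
()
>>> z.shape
(23, 23)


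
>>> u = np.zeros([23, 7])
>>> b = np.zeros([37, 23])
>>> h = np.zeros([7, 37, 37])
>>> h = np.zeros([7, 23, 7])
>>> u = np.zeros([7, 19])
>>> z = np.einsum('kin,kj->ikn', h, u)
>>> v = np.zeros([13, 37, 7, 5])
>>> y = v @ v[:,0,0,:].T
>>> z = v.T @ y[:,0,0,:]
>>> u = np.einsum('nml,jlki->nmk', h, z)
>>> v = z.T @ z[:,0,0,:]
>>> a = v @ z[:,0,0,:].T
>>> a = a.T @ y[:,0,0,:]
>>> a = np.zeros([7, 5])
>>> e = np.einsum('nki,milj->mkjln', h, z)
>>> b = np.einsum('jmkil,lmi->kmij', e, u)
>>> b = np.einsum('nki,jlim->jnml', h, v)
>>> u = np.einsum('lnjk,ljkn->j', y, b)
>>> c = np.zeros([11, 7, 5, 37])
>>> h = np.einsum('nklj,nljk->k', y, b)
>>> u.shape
(7,)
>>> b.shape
(13, 7, 13, 37)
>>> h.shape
(37,)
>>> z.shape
(5, 7, 37, 13)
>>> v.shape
(13, 37, 7, 13)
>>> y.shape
(13, 37, 7, 13)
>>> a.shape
(7, 5)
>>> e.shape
(5, 23, 13, 37, 7)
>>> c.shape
(11, 7, 5, 37)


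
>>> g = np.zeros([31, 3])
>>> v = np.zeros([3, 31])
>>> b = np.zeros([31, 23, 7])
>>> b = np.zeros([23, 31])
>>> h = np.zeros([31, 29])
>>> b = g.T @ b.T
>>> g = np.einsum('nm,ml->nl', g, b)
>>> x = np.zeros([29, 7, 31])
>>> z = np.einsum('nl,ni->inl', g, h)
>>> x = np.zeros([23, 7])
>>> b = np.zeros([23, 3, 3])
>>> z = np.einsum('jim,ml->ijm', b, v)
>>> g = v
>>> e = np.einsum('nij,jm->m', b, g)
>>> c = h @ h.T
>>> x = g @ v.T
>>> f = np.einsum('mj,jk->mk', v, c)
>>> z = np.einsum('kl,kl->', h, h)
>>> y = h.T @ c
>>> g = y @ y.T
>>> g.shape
(29, 29)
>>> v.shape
(3, 31)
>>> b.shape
(23, 3, 3)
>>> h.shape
(31, 29)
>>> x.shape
(3, 3)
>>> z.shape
()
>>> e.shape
(31,)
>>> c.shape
(31, 31)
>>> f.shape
(3, 31)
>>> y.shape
(29, 31)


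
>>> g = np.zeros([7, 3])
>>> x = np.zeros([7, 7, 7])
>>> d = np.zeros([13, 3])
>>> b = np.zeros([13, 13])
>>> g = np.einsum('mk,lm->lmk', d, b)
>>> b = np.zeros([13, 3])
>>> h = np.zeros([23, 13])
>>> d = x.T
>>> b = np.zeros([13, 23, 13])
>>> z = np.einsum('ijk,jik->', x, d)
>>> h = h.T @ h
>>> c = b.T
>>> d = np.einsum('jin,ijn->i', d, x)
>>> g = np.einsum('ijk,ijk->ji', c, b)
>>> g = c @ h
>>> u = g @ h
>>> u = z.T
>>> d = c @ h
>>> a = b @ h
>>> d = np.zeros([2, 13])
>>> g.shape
(13, 23, 13)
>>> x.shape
(7, 7, 7)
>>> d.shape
(2, 13)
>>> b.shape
(13, 23, 13)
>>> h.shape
(13, 13)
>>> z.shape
()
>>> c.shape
(13, 23, 13)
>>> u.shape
()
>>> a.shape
(13, 23, 13)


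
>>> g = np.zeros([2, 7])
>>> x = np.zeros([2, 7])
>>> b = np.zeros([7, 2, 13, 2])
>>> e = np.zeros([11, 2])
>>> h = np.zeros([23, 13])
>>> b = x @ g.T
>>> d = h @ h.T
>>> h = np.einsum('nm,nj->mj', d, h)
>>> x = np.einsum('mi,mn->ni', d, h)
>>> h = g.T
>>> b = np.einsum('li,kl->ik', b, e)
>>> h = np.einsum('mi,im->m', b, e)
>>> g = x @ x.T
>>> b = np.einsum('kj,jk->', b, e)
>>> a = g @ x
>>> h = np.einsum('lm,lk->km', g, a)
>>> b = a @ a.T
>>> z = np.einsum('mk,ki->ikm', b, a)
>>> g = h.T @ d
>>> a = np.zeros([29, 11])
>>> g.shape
(13, 23)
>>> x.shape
(13, 23)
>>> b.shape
(13, 13)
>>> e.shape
(11, 2)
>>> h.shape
(23, 13)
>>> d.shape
(23, 23)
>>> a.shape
(29, 11)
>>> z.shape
(23, 13, 13)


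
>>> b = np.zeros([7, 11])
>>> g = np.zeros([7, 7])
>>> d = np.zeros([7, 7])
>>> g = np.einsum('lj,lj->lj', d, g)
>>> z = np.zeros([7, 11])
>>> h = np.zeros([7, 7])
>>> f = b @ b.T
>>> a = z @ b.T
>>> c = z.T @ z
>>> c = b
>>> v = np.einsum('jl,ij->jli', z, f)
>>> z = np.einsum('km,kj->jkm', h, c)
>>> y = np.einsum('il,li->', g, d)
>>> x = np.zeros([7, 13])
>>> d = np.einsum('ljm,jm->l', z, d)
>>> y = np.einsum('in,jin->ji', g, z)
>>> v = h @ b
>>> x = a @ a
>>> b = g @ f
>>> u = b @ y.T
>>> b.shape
(7, 7)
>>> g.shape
(7, 7)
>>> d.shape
(11,)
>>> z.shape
(11, 7, 7)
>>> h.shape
(7, 7)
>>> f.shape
(7, 7)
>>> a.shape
(7, 7)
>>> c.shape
(7, 11)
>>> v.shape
(7, 11)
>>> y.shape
(11, 7)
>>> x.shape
(7, 7)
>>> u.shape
(7, 11)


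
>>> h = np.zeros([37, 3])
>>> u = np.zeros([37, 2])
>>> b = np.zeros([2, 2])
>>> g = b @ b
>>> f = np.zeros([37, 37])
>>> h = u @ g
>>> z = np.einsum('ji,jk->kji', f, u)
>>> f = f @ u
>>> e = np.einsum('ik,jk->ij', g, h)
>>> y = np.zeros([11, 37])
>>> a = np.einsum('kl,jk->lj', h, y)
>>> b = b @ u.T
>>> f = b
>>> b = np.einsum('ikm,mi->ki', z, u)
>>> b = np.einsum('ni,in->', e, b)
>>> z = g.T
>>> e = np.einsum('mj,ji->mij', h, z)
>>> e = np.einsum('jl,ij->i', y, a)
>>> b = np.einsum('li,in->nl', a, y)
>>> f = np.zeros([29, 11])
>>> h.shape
(37, 2)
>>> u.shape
(37, 2)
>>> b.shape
(37, 2)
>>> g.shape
(2, 2)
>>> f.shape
(29, 11)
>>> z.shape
(2, 2)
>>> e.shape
(2,)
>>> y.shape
(11, 37)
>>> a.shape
(2, 11)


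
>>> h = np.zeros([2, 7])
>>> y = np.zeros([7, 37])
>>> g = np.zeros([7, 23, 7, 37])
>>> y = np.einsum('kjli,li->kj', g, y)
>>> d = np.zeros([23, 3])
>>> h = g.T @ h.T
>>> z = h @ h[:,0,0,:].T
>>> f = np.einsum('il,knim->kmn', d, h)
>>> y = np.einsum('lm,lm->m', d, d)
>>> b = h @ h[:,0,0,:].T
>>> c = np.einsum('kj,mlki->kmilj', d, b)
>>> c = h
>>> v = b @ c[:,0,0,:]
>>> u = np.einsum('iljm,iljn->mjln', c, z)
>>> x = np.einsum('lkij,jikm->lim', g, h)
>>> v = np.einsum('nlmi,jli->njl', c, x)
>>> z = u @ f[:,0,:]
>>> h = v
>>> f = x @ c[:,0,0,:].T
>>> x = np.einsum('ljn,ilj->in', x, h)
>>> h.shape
(37, 7, 7)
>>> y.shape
(3,)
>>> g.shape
(7, 23, 7, 37)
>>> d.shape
(23, 3)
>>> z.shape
(2, 23, 7, 7)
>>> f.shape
(7, 7, 37)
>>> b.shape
(37, 7, 23, 37)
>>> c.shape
(37, 7, 23, 2)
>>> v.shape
(37, 7, 7)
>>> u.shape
(2, 23, 7, 37)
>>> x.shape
(37, 2)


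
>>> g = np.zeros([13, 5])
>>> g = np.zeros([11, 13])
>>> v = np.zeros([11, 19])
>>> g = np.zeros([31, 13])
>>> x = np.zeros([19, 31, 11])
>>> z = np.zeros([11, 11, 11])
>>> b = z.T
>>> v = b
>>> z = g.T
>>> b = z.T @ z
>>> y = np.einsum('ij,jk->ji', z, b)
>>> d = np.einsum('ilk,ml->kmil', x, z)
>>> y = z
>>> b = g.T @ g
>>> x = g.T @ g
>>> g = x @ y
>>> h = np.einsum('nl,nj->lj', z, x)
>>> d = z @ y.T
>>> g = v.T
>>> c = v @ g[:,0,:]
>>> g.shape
(11, 11, 11)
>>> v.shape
(11, 11, 11)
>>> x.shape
(13, 13)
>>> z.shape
(13, 31)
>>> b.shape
(13, 13)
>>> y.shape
(13, 31)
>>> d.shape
(13, 13)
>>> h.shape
(31, 13)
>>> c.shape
(11, 11, 11)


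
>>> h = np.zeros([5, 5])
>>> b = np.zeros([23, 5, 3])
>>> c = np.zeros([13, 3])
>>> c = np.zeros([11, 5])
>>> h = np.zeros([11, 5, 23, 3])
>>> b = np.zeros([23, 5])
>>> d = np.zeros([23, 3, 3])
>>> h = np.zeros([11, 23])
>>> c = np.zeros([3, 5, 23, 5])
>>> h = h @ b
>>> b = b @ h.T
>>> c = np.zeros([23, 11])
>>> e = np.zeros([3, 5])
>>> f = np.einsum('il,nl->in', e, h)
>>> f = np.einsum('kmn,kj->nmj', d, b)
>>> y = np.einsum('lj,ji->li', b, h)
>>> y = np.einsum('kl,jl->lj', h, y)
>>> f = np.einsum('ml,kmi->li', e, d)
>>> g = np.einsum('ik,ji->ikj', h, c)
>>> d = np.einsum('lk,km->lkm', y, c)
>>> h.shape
(11, 5)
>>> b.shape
(23, 11)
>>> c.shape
(23, 11)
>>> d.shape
(5, 23, 11)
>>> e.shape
(3, 5)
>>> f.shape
(5, 3)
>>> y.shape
(5, 23)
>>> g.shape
(11, 5, 23)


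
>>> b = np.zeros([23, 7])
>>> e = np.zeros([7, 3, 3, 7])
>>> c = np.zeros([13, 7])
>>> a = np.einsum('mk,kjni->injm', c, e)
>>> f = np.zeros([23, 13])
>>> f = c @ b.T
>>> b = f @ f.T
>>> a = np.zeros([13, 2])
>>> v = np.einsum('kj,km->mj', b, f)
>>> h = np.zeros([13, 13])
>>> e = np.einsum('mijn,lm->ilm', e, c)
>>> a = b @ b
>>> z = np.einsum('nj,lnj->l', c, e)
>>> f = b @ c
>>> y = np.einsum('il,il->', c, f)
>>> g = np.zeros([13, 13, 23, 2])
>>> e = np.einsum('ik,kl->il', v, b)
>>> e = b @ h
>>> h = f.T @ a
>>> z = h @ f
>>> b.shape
(13, 13)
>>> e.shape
(13, 13)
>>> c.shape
(13, 7)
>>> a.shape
(13, 13)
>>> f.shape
(13, 7)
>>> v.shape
(23, 13)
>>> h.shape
(7, 13)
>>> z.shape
(7, 7)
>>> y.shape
()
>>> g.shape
(13, 13, 23, 2)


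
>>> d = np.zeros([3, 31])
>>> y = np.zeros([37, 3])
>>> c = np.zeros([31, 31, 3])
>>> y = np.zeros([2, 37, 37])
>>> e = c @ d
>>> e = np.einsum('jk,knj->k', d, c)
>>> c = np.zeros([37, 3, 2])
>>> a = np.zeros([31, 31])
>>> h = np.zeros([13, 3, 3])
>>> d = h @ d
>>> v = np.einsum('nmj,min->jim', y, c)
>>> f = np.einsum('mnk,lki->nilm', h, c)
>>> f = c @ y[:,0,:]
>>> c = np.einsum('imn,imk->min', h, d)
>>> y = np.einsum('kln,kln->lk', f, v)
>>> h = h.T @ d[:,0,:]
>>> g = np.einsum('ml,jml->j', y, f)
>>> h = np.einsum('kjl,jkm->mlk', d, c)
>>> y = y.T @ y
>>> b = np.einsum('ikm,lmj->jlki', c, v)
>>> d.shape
(13, 3, 31)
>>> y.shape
(37, 37)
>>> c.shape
(3, 13, 3)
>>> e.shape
(31,)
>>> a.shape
(31, 31)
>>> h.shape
(3, 31, 13)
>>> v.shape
(37, 3, 37)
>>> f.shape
(37, 3, 37)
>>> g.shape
(37,)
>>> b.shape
(37, 37, 13, 3)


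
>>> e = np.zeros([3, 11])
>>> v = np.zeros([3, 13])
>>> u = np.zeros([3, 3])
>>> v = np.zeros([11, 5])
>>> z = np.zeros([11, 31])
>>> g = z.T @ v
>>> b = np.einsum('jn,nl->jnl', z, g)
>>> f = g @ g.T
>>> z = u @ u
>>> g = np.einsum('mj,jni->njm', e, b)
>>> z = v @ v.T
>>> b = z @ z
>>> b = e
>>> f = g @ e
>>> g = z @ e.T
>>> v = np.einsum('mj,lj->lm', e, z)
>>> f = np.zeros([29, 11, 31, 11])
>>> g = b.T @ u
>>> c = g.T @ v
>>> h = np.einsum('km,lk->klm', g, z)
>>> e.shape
(3, 11)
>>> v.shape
(11, 3)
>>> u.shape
(3, 3)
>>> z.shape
(11, 11)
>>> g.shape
(11, 3)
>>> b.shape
(3, 11)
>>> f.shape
(29, 11, 31, 11)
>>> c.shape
(3, 3)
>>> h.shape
(11, 11, 3)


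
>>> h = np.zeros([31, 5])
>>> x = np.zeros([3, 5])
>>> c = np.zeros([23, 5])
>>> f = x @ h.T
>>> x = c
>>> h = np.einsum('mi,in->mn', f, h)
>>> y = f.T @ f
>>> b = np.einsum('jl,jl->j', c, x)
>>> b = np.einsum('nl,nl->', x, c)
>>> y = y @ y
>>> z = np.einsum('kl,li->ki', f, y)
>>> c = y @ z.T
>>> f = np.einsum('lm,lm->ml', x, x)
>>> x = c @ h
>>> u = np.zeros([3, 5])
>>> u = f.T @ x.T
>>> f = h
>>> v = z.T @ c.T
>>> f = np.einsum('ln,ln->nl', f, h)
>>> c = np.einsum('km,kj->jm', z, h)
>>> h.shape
(3, 5)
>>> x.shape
(31, 5)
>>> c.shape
(5, 31)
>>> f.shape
(5, 3)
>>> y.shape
(31, 31)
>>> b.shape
()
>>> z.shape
(3, 31)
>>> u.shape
(23, 31)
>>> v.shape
(31, 31)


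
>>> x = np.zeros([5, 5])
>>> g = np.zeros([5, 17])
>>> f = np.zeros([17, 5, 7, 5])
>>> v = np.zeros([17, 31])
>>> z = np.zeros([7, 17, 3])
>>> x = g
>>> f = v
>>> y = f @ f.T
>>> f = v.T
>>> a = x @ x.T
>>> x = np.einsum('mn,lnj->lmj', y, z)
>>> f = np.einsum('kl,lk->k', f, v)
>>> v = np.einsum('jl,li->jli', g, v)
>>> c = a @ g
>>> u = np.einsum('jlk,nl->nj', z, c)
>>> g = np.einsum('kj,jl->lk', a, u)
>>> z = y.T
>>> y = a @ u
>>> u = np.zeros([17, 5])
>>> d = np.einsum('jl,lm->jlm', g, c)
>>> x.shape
(7, 17, 3)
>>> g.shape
(7, 5)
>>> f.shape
(31,)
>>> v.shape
(5, 17, 31)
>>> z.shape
(17, 17)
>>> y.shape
(5, 7)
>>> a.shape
(5, 5)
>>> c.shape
(5, 17)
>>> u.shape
(17, 5)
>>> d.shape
(7, 5, 17)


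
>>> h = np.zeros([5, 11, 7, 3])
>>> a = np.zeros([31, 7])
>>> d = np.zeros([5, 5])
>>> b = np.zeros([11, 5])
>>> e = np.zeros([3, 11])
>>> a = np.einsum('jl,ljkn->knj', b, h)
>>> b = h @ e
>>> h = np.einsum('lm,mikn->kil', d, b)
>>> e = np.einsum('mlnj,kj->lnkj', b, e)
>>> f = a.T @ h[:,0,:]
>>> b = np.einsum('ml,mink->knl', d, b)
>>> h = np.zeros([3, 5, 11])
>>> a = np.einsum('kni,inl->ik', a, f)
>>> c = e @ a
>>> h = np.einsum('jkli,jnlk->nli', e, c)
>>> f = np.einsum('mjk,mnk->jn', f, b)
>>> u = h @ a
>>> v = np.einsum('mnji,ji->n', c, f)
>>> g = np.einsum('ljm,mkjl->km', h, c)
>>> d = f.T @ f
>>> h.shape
(7, 3, 11)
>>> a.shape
(11, 7)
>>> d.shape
(7, 7)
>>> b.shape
(11, 7, 5)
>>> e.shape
(11, 7, 3, 11)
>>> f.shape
(3, 7)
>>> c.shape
(11, 7, 3, 7)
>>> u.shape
(7, 3, 7)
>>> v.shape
(7,)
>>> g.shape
(7, 11)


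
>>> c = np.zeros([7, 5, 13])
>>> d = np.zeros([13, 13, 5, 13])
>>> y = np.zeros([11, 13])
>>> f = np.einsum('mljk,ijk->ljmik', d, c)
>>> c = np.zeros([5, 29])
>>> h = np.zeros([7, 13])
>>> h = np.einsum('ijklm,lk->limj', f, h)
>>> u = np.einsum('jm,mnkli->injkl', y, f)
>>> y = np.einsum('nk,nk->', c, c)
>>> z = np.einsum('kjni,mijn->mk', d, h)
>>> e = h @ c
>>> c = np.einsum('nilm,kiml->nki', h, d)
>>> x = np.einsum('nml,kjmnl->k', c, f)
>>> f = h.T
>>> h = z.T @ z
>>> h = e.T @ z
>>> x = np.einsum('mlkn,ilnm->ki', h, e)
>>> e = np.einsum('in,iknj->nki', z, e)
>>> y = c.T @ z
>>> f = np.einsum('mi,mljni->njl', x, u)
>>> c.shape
(7, 13, 13)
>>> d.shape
(13, 13, 5, 13)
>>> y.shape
(13, 13, 13)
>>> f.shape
(13, 11, 5)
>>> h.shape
(29, 13, 13, 13)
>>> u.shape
(13, 5, 11, 13, 7)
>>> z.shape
(7, 13)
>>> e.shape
(13, 13, 7)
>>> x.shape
(13, 7)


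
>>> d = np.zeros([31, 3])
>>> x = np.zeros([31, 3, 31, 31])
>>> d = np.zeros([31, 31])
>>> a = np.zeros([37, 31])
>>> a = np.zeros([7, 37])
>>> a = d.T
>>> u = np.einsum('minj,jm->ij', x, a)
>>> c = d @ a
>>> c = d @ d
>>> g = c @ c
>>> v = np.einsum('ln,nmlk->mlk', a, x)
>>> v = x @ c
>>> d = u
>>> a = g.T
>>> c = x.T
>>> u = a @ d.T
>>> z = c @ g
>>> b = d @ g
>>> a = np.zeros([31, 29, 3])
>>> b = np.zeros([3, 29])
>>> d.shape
(3, 31)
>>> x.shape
(31, 3, 31, 31)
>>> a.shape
(31, 29, 3)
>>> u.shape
(31, 3)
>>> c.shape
(31, 31, 3, 31)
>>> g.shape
(31, 31)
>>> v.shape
(31, 3, 31, 31)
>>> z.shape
(31, 31, 3, 31)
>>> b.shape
(3, 29)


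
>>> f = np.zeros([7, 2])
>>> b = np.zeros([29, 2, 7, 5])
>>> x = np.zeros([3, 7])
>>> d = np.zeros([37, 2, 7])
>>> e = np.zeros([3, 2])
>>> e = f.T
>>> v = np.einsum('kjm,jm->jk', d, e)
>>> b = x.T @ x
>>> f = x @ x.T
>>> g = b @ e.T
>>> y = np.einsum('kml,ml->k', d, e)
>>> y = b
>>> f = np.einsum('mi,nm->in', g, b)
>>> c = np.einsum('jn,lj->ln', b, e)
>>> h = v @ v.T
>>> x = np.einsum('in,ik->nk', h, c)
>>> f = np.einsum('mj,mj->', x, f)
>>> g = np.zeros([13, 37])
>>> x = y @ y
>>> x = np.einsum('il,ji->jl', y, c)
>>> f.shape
()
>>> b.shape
(7, 7)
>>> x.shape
(2, 7)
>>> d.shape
(37, 2, 7)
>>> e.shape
(2, 7)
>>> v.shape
(2, 37)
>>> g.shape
(13, 37)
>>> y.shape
(7, 7)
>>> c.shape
(2, 7)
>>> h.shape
(2, 2)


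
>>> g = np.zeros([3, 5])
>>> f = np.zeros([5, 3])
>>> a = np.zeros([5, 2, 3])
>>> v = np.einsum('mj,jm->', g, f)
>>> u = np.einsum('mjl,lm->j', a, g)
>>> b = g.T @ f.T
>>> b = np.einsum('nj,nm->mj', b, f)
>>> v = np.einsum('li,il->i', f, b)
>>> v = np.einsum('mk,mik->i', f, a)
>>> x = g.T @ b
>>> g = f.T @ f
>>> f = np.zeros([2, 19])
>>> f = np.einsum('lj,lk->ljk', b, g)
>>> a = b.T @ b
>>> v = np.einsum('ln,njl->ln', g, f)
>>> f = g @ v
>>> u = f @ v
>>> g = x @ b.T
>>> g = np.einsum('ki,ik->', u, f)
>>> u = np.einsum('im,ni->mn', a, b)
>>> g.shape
()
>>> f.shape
(3, 3)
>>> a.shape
(5, 5)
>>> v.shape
(3, 3)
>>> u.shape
(5, 3)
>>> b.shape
(3, 5)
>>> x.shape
(5, 5)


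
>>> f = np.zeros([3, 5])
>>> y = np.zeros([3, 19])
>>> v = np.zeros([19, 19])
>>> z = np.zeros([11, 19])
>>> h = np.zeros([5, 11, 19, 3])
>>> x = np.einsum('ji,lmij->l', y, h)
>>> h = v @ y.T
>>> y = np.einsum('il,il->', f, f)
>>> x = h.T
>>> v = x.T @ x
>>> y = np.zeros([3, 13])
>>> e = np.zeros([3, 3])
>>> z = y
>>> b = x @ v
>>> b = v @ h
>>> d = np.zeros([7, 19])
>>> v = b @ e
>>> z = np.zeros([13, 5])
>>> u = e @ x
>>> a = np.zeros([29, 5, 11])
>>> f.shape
(3, 5)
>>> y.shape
(3, 13)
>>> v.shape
(19, 3)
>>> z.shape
(13, 5)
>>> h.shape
(19, 3)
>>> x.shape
(3, 19)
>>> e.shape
(3, 3)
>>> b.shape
(19, 3)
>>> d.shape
(7, 19)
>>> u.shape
(3, 19)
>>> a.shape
(29, 5, 11)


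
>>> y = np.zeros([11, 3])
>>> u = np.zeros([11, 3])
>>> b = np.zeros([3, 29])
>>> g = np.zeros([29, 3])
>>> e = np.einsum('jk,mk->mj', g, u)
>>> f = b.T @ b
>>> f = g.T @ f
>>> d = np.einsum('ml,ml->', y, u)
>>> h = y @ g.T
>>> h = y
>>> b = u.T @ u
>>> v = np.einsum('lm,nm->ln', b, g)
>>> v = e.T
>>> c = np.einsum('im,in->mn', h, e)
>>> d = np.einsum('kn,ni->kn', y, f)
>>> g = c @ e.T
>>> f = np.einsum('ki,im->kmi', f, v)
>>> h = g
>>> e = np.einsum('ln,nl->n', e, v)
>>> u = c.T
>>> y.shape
(11, 3)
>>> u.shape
(29, 3)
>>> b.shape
(3, 3)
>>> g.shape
(3, 11)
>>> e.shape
(29,)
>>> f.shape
(3, 11, 29)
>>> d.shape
(11, 3)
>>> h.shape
(3, 11)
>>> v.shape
(29, 11)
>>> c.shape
(3, 29)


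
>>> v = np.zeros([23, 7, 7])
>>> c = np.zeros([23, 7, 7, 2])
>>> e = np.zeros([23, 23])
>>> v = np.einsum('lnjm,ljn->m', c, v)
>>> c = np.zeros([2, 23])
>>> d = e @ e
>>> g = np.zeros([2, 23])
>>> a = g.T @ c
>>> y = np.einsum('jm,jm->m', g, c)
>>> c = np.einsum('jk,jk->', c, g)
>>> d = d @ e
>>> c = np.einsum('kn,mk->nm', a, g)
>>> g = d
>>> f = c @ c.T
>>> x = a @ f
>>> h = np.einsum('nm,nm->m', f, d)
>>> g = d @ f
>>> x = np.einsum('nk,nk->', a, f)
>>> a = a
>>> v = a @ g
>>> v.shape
(23, 23)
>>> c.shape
(23, 2)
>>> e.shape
(23, 23)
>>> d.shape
(23, 23)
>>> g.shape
(23, 23)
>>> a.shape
(23, 23)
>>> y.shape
(23,)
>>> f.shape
(23, 23)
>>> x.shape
()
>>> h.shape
(23,)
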